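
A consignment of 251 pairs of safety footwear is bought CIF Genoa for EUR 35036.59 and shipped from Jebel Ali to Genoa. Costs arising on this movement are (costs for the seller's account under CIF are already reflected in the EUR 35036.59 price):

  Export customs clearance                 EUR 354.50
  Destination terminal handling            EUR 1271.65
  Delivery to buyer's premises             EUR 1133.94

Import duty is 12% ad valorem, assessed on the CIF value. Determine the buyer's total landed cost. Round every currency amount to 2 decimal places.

CIF: the seller pays costs through ocean freight and marine insurance to the destination port.
Already in the invoice (seller's account under CIF): export clearance — exclude.
The CIF price already equals the CIF value: 35036.59
Import duty = 35036.59 × 12% = 4204.39
Buyer bears: destination terminal 1271.65 + delivery 1133.94 + duty 4204.39 = 6609.98
Landed cost = invoice 35036.59 + 6609.98 = 41646.57

Total landed cost: EUR 41646.57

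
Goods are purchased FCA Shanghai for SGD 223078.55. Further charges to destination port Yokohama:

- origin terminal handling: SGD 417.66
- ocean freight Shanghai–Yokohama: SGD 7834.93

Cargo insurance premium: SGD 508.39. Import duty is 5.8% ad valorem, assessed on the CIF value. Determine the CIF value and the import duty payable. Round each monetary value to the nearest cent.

CIF value: SGD 231839.53; import duty: SGD 13446.69

CIF = FCA price + pre-shipment costs + freight + insurance
CIF = 223078.55 + 417.66 + 7834.93 + 508.39 = 231839.53
Import duty = 231839.53 × 5.8% = 13446.69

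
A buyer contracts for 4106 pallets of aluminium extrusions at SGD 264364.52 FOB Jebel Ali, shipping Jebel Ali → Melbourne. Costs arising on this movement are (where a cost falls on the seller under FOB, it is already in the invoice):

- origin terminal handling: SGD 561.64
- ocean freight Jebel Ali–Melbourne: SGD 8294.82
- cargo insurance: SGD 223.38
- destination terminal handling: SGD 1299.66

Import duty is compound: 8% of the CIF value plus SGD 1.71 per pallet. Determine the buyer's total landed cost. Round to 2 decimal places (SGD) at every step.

FOB: the seller bears costs until goods are on board at the origin port; the buyer bears freight, insurance and all costs thereafter.
Already in the invoice (seller's account under FOB): origin terminal — exclude.
CIF value = FOB price + freight + insurance = 264364.52 + 8294.82 + 223.38 = 272882.72
Ad valorem component: 272882.72 × 8% = 21830.62
Specific component: 4106 × 1.71 = 7021.26
Import duty = 21830.62 + 7021.26 = 28851.88
Buyer bears: freight 8294.82 + insurance 223.38 + destination terminal 1299.66 + duty 28851.88 = 38669.74
Landed cost = invoice 264364.52 + 38669.74 = 303034.26

Total landed cost: SGD 303034.26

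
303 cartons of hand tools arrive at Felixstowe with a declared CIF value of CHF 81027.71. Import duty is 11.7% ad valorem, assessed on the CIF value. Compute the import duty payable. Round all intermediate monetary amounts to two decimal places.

Import duty = 81027.71 × 11.7% = 9480.24

Import duty: CHF 9480.24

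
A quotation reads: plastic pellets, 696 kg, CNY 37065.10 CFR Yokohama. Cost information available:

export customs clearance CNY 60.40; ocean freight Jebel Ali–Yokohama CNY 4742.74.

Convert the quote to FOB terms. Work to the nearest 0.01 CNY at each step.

Not relevant to the conversion: export clearance — on the seller under both CFR and FOB; already in the CFR price and stays in the FOB price.
From CFR to FOB, the seller no longer bears: freight.
FOB price = 37065.10 − 4742.74 = 32322.36

FOB price: CNY 32322.36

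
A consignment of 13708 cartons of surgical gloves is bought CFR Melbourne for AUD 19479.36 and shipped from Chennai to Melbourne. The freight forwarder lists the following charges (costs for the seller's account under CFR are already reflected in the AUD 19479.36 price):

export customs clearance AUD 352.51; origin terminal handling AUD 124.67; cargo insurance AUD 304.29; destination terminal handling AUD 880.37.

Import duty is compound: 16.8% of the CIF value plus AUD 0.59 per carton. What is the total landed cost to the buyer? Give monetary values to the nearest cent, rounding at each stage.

Total landed cost: AUD 32075.39

CFR: the seller pays costs through ocean freight to the destination port, but not insurance.
Already in the invoice (seller's account under CFR): export clearance, origin terminal — exclude.
CIF value = CFR price + insurance = 19479.36 + 304.29 = 19783.65
Ad valorem component: 19783.65 × 16.8% = 3323.65
Specific component: 13708 × 0.59 = 8087.72
Import duty = 3323.65 + 8087.72 = 11411.37
Buyer bears: insurance 304.29 + destination terminal 880.37 + duty 11411.37 = 12596.03
Landed cost = invoice 19479.36 + 12596.03 = 32075.39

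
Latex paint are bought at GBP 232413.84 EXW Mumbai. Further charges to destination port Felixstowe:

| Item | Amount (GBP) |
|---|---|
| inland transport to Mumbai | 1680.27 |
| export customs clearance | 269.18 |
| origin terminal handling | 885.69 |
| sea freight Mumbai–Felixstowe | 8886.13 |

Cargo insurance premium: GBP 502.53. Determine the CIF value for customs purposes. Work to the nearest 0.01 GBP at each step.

CIF = EXW price + pre-shipment costs + freight + insurance
CIF = 232413.84 + 1680.27 + 269.18 + 885.69 + 8886.13 + 502.53 = 244637.64

CIF value: GBP 244637.64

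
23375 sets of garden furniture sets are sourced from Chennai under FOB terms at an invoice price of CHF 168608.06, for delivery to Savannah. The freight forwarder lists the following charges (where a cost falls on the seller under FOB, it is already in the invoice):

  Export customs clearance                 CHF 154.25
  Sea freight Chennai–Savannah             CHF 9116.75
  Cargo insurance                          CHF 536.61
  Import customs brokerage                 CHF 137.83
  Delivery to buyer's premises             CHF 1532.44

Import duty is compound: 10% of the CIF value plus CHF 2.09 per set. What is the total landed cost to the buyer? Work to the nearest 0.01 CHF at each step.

Total landed cost: CHF 246611.58

FOB: the seller bears costs until goods are on board at the origin port; the buyer bears freight, insurance and all costs thereafter.
Already in the invoice (seller's account under FOB): export clearance — exclude.
CIF value = FOB price + freight + insurance = 168608.06 + 9116.75 + 536.61 = 178261.42
Ad valorem component: 178261.42 × 10% = 17826.14
Specific component: 23375 × 2.09 = 48853.75
Import duty = 17826.14 + 48853.75 = 66679.89
Buyer bears: freight 9116.75 + insurance 536.61 + brokerage 137.83 + delivery 1532.44 + duty 66679.89 = 78003.52
Landed cost = invoice 168608.06 + 78003.52 = 246611.58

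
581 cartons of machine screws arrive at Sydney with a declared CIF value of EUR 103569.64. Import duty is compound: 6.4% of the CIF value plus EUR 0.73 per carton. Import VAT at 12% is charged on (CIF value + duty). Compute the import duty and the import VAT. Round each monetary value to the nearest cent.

Import duty: EUR 7052.59; import VAT: EUR 13274.67

Ad valorem component: 103569.64 × 6.4% = 6628.46
Specific component: 581 × 0.73 = 424.13
Import duty = 6628.46 + 424.13 = 7052.59
VAT base = CIF + duty = 103569.64 + 7052.59 = 110622.23
Import VAT = 110622.23 × 12% = 13274.67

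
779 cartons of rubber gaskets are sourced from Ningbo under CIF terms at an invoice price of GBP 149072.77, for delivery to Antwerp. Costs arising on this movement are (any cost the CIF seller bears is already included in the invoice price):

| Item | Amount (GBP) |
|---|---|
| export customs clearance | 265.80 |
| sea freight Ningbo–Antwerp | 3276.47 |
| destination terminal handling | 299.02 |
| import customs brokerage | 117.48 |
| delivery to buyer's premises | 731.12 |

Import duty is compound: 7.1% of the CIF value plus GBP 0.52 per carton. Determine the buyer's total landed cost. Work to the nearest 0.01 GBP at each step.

Total landed cost: GBP 161209.64

CIF: the seller pays costs through ocean freight and marine insurance to the destination port.
Already in the invoice (seller's account under CIF): export clearance, freight — exclude.
The CIF price already equals the CIF value: 149072.77
Ad valorem component: 149072.77 × 7.1% = 10584.17
Specific component: 779 × 0.52 = 405.08
Import duty = 10584.17 + 405.08 = 10989.25
Buyer bears: destination terminal 299.02 + brokerage 117.48 + delivery 731.12 + duty 10989.25 = 12136.87
Landed cost = invoice 149072.77 + 12136.87 = 161209.64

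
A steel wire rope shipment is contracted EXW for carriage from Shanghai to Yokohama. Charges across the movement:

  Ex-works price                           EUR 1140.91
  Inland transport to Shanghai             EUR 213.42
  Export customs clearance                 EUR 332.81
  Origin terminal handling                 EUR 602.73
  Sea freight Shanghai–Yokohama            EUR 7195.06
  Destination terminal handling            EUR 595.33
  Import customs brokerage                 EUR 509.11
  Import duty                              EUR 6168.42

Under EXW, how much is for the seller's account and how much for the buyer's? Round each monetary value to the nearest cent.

EXW: the seller makes goods available at their premises; the buyer bears all onward costs.
Seller's account: goods 1140.91 = 1140.91
Buyer's account: inland to port 213.42 + export clearance 332.81 + origin terminal 602.73 + freight 7195.06 + destination terminal 595.33 + brokerage 509.11 + duty 6168.42 = 15616.88

Seller: EUR 1140.91; buyer: EUR 15616.88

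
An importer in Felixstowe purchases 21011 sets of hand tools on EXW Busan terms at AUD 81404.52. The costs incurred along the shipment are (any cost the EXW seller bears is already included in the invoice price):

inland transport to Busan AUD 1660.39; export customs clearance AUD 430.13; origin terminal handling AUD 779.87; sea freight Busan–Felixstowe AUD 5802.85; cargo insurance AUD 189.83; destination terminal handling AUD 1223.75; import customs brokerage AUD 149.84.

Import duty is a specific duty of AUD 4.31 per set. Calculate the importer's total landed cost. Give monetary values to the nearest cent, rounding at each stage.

EXW: the seller makes goods available at their premises; the buyer bears all onward costs.
CIF value = EXW price + inland to port + export clearance + origin terminal + freight + insurance = 81404.52 + 1660.39 + 430.13 + 779.87 + 5802.85 + 189.83 = 90267.59
Import duty = 21011 × 4.31 = 90557.41
Buyer bears: inland to port 1660.39 + export clearance 430.13 + origin terminal 779.87 + freight 5802.85 + insurance 189.83 + destination terminal 1223.75 + brokerage 149.84 + duty 90557.41 = 100794.07
Landed cost = invoice 81404.52 + 100794.07 = 182198.59

Total landed cost: AUD 182198.59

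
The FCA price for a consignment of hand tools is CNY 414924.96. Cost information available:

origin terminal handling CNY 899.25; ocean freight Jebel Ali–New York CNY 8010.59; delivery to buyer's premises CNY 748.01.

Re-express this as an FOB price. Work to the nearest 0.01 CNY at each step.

FOB price: CNY 415824.21

Not relevant to the conversion: freight, delivery — on the buyer under both terms; not part of either seller's price.
From FCA to FOB, the seller additionally bears: origin terminal.
FOB price = 414924.96 + 899.25 = 415824.21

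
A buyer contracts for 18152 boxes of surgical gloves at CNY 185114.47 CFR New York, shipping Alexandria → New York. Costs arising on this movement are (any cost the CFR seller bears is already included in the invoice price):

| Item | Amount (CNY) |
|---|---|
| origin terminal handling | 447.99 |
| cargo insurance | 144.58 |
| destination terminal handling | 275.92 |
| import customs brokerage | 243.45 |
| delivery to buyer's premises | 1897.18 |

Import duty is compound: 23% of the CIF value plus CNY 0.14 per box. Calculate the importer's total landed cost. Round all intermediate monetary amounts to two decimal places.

Total landed cost: CNY 232826.46

CFR: the seller pays costs through ocean freight to the destination port, but not insurance.
Already in the invoice (seller's account under CFR): origin terminal — exclude.
CIF value = CFR price + insurance = 185114.47 + 144.58 = 185259.05
Ad valorem component: 185259.05 × 23% = 42609.58
Specific component: 18152 × 0.14 = 2541.28
Import duty = 42609.58 + 2541.28 = 45150.86
Buyer bears: insurance 144.58 + destination terminal 275.92 + brokerage 243.45 + delivery 1897.18 + duty 45150.86 = 47711.99
Landed cost = invoice 185114.47 + 47711.99 = 232826.46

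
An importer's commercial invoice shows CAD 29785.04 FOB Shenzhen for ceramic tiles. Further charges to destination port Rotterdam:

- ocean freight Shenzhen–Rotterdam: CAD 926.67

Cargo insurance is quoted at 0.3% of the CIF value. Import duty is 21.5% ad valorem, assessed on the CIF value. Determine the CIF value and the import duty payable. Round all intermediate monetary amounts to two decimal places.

Let C be the CIF value. C = FOB price + freight + 0.3% × C
C − 0.3% × C = 29785.04 + 926.67
0.997 × C = 30711.71
C = 30711.71 / 0.997 = 30804.12
Insurance premium = 0.3% × 30804.12 = 92.41
Import duty = 30804.12 × 21.5% = 6622.89

CIF value: CAD 30804.12; import duty: CAD 6622.89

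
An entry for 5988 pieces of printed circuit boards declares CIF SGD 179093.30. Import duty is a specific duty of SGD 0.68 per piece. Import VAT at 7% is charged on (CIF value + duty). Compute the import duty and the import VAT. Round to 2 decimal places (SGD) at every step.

Import duty = 5988 × 0.68 = 4071.84
VAT base = CIF + duty = 179093.30 + 4071.84 = 183165.14
Import VAT = 183165.14 × 7% = 12821.56

Import duty: SGD 4071.84; import VAT: SGD 12821.56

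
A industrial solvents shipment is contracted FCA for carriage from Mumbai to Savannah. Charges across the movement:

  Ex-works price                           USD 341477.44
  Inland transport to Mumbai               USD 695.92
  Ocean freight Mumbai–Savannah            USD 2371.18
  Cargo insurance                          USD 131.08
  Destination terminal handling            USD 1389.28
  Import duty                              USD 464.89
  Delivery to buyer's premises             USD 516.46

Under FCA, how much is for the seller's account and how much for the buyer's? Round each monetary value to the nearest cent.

FCA: the seller delivers export-cleared goods to the carrier; the buyer bears costs from that point.
Seller's account: goods 341477.44 + inland to port 695.92 = 342173.36
Buyer's account: freight 2371.18 + insurance 131.08 + destination terminal 1389.28 + duty 464.89 + delivery 516.46 = 4872.89

Seller: USD 342173.36; buyer: USD 4872.89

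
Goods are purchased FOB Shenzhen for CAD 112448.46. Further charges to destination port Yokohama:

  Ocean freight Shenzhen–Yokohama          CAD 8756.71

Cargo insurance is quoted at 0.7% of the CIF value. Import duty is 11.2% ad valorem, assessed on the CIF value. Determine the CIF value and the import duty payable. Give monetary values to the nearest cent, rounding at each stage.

Let C be the CIF value. C = FOB price + freight + 0.7% × C
C − 0.7% × C = 112448.46 + 8756.71
0.993 × C = 121205.17
C = 121205.17 / 0.993 = 122059.59
Insurance premium = 0.7% × 122059.59 = 854.42
Import duty = 122059.59 × 11.2% = 13670.67

CIF value: CAD 122059.59; import duty: CAD 13670.67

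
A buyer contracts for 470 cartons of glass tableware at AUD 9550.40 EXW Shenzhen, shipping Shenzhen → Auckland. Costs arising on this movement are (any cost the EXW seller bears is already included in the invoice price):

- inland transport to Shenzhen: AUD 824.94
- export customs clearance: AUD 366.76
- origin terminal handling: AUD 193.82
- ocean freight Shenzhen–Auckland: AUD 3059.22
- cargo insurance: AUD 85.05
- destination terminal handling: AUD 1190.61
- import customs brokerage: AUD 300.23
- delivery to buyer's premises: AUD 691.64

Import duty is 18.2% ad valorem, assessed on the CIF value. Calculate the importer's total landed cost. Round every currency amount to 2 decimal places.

EXW: the seller makes goods available at their premises; the buyer bears all onward costs.
CIF value = EXW price + inland to port + export clearance + origin terminal + freight + insurance = 9550.40 + 824.94 + 366.76 + 193.82 + 3059.22 + 85.05 = 14080.19
Import duty = 14080.19 × 18.2% = 2562.59
Buyer bears: inland to port 824.94 + export clearance 366.76 + origin terminal 193.82 + freight 3059.22 + insurance 85.05 + destination terminal 1190.61 + brokerage 300.23 + delivery 691.64 + duty 2562.59 = 9274.86
Landed cost = invoice 9550.40 + 9274.86 = 18825.26

Total landed cost: AUD 18825.26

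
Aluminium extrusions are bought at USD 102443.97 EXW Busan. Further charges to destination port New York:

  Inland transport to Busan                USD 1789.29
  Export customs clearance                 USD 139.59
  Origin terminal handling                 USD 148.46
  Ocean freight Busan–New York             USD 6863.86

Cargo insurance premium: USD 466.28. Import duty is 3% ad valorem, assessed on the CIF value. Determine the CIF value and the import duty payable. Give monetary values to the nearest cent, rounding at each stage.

CIF value: USD 111851.45; import duty: USD 3355.54

CIF = EXW price + pre-shipment costs + freight + insurance
CIF = 102443.97 + 1789.29 + 139.59 + 148.46 + 6863.86 + 466.28 = 111851.45
Import duty = 111851.45 × 3% = 3355.54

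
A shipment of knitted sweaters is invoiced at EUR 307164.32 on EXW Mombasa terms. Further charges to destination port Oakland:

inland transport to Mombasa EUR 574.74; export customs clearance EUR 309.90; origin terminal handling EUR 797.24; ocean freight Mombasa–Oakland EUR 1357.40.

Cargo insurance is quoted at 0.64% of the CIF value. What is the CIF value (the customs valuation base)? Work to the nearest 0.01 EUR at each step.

Let C be the CIF value. C = EXW price + pre-shipment costs + freight + 0.64% × C
C − 0.64% × C = 307164.32 + 574.74 + 309.90 + 797.24 + 1357.40
0.9936 × C = 310203.60
C = 310203.60 / 0.9936 = 312201.69
Insurance premium = 0.64% × 312201.69 = 1998.09

CIF value: EUR 312201.69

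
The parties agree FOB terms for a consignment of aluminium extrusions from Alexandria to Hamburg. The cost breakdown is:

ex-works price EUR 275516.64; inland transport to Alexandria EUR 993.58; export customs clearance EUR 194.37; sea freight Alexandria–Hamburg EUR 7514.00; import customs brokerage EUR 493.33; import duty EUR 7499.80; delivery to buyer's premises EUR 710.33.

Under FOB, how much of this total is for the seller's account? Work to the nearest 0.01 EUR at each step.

Seller's account: EUR 276704.59

FOB: the seller bears costs until goods are on board at the origin port; the buyer bears freight, insurance and all costs thereafter.
Seller's account: goods 275516.64 + inland to port 993.58 + export clearance 194.37 = 276704.59
Buyer's account: freight 7514.00 + brokerage 493.33 + duty 7499.80 + delivery 710.33 = 16217.46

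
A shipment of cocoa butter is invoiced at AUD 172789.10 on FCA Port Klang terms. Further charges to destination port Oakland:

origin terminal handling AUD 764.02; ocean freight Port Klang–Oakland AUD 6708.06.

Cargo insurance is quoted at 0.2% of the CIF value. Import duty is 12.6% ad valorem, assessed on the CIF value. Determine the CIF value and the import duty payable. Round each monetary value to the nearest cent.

Let C be the CIF value. C = FCA price + pre-shipment costs + freight + 0.2% × C
C − 0.2% × C = 172789.10 + 764.02 + 6708.06
0.998 × C = 180261.18
C = 180261.18 / 0.998 = 180622.42
Insurance premium = 0.2% × 180622.42 = 361.24
Import duty = 180622.42 × 12.6% = 22758.42

CIF value: AUD 180622.42; import duty: AUD 22758.42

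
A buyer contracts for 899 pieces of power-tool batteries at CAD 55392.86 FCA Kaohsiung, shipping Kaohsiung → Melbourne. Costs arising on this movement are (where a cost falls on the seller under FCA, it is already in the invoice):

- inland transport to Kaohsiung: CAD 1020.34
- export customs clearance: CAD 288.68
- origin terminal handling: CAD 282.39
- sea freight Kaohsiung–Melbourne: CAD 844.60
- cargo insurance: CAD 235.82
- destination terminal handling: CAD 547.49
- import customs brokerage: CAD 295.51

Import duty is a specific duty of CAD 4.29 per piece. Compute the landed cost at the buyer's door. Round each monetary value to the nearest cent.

FCA: the seller delivers export-cleared goods to the carrier; the buyer bears costs from that point.
Already in the invoice (seller's account under FCA): inland to port, export clearance — exclude.
CIF value = FCA price + origin terminal + freight + insurance = 55392.86 + 282.39 + 844.60 + 235.82 = 56755.67
Import duty = 899 × 4.29 = 3856.71
Buyer bears: origin terminal 282.39 + freight 844.60 + insurance 235.82 + destination terminal 547.49 + brokerage 295.51 + duty 3856.71 = 6062.52
Landed cost = invoice 55392.86 + 6062.52 = 61455.38

Total landed cost: CAD 61455.38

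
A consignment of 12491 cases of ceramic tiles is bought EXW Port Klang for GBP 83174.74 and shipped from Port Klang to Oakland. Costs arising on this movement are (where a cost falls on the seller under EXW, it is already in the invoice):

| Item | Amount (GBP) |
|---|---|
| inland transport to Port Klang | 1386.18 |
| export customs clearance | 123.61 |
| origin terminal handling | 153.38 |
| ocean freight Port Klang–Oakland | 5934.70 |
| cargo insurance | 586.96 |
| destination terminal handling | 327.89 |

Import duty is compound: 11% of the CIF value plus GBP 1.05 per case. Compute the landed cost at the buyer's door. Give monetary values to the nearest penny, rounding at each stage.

Total landed cost: GBP 114852.56

EXW: the seller makes goods available at their premises; the buyer bears all onward costs.
CIF value = EXW price + inland to port + export clearance + origin terminal + freight + insurance = 83174.74 + 1386.18 + 123.61 + 153.38 + 5934.70 + 586.96 = 91359.57
Ad valorem component: 91359.57 × 11% = 10049.55
Specific component: 12491 × 1.05 = 13115.55
Import duty = 10049.55 + 13115.55 = 23165.10
Buyer bears: inland to port 1386.18 + export clearance 123.61 + origin terminal 153.38 + freight 5934.70 + insurance 586.96 + destination terminal 327.89 + duty 23165.10 = 31677.82
Landed cost = invoice 83174.74 + 31677.82 = 114852.56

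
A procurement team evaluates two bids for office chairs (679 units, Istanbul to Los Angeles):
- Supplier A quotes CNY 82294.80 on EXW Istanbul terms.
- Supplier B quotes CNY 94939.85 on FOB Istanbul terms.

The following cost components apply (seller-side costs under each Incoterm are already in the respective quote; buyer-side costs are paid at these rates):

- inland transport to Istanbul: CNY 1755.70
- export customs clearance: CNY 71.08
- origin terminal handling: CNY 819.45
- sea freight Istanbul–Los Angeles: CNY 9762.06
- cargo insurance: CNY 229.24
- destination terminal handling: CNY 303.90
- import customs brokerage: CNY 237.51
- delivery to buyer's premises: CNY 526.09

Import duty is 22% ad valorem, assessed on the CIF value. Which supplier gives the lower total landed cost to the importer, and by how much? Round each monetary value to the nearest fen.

Supplier A is cheaper by CNY 12198.56

Supplier A (EXW):
CIF value = EXW price + inland to port + export clearance + origin terminal + freight + insurance = 82294.80 + 1755.70 + 71.08 + 819.45 + 9762.06 + 229.24 = 94932.33
Import duty = 94932.33 × 22% = 20885.11
Buyer bears (A): 1755.70 + 71.08 + 819.45 + 9762.06 + 229.24 + 303.90 + 237.51 + 526.09 = 13705.03
Landed cost (A) = invoice 82294.80 + 13705.03 + duty 20885.11 = 116884.94
Supplier B (FOB):
CIF value = FOB price + freight + insurance = 94939.85 + 9762.06 + 229.24 = 104931.15
Import duty = 104931.15 × 22% = 23084.85
Buyer bears (B): 9762.06 + 229.24 + 303.90 + 237.51 + 526.09 = 11058.80
Landed cost (B) = invoice 94939.85 + 11058.80 + duty 23084.85 = 129083.50
Difference = |116884.94 − 129083.50| = 12198.56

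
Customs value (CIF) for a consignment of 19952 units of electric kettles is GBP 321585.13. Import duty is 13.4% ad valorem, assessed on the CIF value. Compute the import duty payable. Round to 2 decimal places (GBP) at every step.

Import duty = 321585.13 × 13.4% = 43092.41

Import duty: GBP 43092.41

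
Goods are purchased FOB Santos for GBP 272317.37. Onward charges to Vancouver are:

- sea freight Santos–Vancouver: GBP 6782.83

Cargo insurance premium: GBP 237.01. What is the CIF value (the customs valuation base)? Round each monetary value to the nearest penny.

CIF value: GBP 279337.21

CIF = FOB price + freight + insurance
CIF = 272317.37 + 6782.83 + 237.01 = 279337.21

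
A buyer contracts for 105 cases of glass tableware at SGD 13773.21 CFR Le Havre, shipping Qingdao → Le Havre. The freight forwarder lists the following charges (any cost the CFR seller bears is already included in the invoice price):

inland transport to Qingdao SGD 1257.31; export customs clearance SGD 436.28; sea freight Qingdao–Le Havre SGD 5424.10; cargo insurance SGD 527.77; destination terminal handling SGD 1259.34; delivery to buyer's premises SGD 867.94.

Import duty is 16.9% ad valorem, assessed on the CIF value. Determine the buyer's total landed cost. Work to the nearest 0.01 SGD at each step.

CFR: the seller pays costs through ocean freight to the destination port, but not insurance.
Already in the invoice (seller's account under CFR): inland to port, export clearance, freight — exclude.
CIF value = CFR price + insurance = 13773.21 + 527.77 = 14300.98
Import duty = 14300.98 × 16.9% = 2416.87
Buyer bears: insurance 527.77 + destination terminal 1259.34 + delivery 867.94 + duty 2416.87 = 5071.92
Landed cost = invoice 13773.21 + 5071.92 = 18845.13

Total landed cost: SGD 18845.13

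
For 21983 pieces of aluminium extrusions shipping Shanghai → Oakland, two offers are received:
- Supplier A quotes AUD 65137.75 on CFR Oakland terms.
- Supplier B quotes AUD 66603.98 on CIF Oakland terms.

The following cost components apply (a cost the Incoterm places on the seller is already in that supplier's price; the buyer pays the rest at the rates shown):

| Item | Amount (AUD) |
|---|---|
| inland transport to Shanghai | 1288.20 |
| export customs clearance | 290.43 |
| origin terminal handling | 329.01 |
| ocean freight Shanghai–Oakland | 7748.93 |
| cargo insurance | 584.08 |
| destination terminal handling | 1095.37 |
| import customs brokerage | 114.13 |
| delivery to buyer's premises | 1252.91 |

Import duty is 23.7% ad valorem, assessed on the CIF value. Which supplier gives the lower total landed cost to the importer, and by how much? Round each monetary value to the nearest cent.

Supplier A (CFR):
CIF value = CFR price + insurance = 65137.75 + 584.08 = 65721.83
Import duty = 65721.83 × 23.7% = 15576.07
Buyer bears (A): 584.08 + 1095.37 + 114.13 + 1252.91 = 3046.49
Landed cost (A) = invoice 65137.75 + 3046.49 + duty 15576.07 = 83760.31
Supplier B (CIF):
The CIF price already equals the CIF value: 66603.98
Import duty = 66603.98 × 23.7% = 15785.14
Buyer bears (B): 1095.37 + 114.13 + 1252.91 = 2462.41
Landed cost (B) = invoice 66603.98 + 2462.41 + duty 15785.14 = 84851.53
Difference = |83760.31 − 84851.53| = 1091.22

Supplier A is cheaper by AUD 1091.22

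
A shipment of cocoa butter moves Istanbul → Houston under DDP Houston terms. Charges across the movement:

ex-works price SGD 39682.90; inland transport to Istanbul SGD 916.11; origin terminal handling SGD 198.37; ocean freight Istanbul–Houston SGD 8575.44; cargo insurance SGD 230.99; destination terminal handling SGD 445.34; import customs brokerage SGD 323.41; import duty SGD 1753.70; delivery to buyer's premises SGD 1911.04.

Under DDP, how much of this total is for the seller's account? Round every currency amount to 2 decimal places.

DDP: the seller bears all costs including import duty.
Seller's account: goods 39682.90 + inland to port 916.11 + origin terminal 198.37 + freight 8575.44 + insurance 230.99 + destination terminal 445.34 + brokerage 323.41 + duty 1753.70 + delivery 1911.04 = 54037.30
Buyer's account: 0.00

Seller's account: SGD 54037.30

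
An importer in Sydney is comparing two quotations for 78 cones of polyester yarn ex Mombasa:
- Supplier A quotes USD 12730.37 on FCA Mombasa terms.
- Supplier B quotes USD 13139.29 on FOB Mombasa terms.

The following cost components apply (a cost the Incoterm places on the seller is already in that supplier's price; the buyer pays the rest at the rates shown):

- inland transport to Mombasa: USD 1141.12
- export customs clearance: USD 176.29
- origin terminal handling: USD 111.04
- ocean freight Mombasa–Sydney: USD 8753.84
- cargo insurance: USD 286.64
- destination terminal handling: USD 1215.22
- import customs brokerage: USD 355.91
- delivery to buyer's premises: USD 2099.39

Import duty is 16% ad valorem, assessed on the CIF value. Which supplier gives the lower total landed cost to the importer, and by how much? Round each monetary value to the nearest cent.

Supplier A (FCA):
CIF value = FCA price + origin terminal + freight + insurance = 12730.37 + 111.04 + 8753.84 + 286.64 = 21881.89
Import duty = 21881.89 × 16% = 3501.10
Buyer bears (A): 111.04 + 8753.84 + 286.64 + 1215.22 + 355.91 + 2099.39 = 12822.04
Landed cost (A) = invoice 12730.37 + 12822.04 + duty 3501.10 = 29053.51
Supplier B (FOB):
CIF value = FOB price + freight + insurance = 13139.29 + 8753.84 + 286.64 = 22179.77
Import duty = 22179.77 × 16% = 3548.76
Buyer bears (B): 8753.84 + 286.64 + 1215.22 + 355.91 + 2099.39 = 12711.00
Landed cost (B) = invoice 13139.29 + 12711.00 + duty 3548.76 = 29399.05
Difference = |29053.51 − 29399.05| = 345.54

Supplier A is cheaper by USD 345.54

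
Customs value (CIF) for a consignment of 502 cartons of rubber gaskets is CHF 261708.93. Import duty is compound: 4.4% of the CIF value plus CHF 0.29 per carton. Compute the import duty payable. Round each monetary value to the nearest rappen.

Import duty: CHF 11660.77

Ad valorem component: 261708.93 × 4.4% = 11515.19
Specific component: 502 × 0.29 = 145.58
Import duty = 11515.19 + 145.58 = 11660.77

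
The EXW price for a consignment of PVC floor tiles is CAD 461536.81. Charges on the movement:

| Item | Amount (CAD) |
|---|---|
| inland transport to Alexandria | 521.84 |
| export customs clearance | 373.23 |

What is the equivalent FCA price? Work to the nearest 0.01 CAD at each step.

From EXW to FCA, the seller additionally bears: inland to port, export clearance.
FCA price = 461536.81 + 521.84 + 373.23 = 462431.88

FCA price: CAD 462431.88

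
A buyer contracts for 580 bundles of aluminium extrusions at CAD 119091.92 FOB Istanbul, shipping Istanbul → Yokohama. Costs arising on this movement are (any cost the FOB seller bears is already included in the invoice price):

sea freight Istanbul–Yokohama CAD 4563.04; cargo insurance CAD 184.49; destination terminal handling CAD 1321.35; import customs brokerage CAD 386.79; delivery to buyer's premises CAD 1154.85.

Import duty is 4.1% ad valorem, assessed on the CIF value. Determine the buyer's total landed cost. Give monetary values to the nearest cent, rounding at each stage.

Total landed cost: CAD 131779.86

FOB: the seller bears costs until goods are on board at the origin port; the buyer bears freight, insurance and all costs thereafter.
CIF value = FOB price + freight + insurance = 119091.92 + 4563.04 + 184.49 = 123839.45
Import duty = 123839.45 × 4.1% = 5077.42
Buyer bears: freight 4563.04 + insurance 184.49 + destination terminal 1321.35 + brokerage 386.79 + delivery 1154.85 + duty 5077.42 = 12687.94
Landed cost = invoice 119091.92 + 12687.94 = 131779.86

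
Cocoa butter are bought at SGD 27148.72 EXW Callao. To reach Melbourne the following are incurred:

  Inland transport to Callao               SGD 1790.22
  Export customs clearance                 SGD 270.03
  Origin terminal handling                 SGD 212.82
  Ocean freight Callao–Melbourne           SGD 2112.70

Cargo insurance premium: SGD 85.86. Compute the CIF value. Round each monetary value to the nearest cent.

CIF = EXW price + pre-shipment costs + freight + insurance
CIF = 27148.72 + 1790.22 + 270.03 + 212.82 + 2112.70 + 85.86 = 31620.35

CIF value: SGD 31620.35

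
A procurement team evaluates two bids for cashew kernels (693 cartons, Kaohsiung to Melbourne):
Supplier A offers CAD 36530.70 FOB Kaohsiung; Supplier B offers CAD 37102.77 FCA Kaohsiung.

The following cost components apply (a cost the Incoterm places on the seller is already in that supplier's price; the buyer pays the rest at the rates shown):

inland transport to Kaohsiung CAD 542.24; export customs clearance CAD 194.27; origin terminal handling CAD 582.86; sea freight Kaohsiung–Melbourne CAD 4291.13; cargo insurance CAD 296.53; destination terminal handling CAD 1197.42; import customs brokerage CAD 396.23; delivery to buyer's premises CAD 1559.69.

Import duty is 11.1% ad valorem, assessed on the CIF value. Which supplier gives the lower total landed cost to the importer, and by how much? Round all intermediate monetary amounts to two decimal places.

Supplier A is cheaper by CAD 1283.13

Supplier A (FOB):
CIF value = FOB price + freight + insurance = 36530.70 + 4291.13 + 296.53 = 41118.36
Import duty = 41118.36 × 11.1% = 4564.14
Buyer bears (A): 4291.13 + 296.53 + 1197.42 + 396.23 + 1559.69 = 7741.00
Landed cost (A) = invoice 36530.70 + 7741.00 + duty 4564.14 = 48835.84
Supplier B (FCA):
CIF value = FCA price + origin terminal + freight + insurance = 37102.77 + 582.86 + 4291.13 + 296.53 = 42273.29
Import duty = 42273.29 × 11.1% = 4692.34
Buyer bears (B): 582.86 + 4291.13 + 296.53 + 1197.42 + 396.23 + 1559.69 = 8323.86
Landed cost (B) = invoice 37102.77 + 8323.86 + duty 4692.34 = 50118.97
Difference = |48835.84 − 50118.97| = 1283.13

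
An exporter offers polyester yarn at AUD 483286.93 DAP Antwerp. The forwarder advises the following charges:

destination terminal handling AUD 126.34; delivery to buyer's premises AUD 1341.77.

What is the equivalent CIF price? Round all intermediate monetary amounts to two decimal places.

CIF price: AUD 481818.82

From DAP to CIF, the seller no longer bears: destination terminal, delivery.
CIF price = 483286.93 − 126.34 − 1341.77 = 481818.82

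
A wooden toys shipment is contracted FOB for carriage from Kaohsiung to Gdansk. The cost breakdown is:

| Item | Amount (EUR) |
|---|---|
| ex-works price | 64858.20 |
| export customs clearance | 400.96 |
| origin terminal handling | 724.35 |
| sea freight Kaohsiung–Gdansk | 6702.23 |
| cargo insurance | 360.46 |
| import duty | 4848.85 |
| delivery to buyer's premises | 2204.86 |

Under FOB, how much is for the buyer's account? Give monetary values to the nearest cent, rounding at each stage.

FOB: the seller bears costs until goods are on board at the origin port; the buyer bears freight, insurance and all costs thereafter.
Seller's account: goods 64858.20 + export clearance 400.96 + origin terminal 724.35 = 65983.51
Buyer's account: freight 6702.23 + insurance 360.46 + duty 4848.85 + delivery 2204.86 = 14116.40

Buyer's account: EUR 14116.40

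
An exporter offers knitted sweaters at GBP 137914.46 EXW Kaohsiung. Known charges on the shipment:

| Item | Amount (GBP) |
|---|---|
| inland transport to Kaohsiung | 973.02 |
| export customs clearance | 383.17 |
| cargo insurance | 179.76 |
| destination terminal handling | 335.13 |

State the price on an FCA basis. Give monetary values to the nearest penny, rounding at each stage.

Not relevant to the conversion: destination terminal, insurance — on the buyer under both terms; not part of either seller's price.
From EXW to FCA, the seller additionally bears: inland to port, export clearance.
FCA price = 137914.46 + 973.02 + 383.17 = 139270.65

FCA price: GBP 139270.65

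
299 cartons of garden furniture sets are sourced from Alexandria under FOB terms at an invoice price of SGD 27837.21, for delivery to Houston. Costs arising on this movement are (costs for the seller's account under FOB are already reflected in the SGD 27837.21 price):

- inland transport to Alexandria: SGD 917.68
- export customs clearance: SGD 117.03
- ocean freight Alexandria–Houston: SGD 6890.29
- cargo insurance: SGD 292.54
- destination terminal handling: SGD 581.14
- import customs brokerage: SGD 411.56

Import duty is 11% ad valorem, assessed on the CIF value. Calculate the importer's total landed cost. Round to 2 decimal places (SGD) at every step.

FOB: the seller bears costs until goods are on board at the origin port; the buyer bears freight, insurance and all costs thereafter.
Already in the invoice (seller's account under FOB): inland to port, export clearance — exclude.
CIF value = FOB price + freight + insurance = 27837.21 + 6890.29 + 292.54 = 35020.04
Import duty = 35020.04 × 11% = 3852.20
Buyer bears: freight 6890.29 + insurance 292.54 + destination terminal 581.14 + brokerage 411.56 + duty 3852.20 = 12027.73
Landed cost = invoice 27837.21 + 12027.73 = 39864.94

Total landed cost: SGD 39864.94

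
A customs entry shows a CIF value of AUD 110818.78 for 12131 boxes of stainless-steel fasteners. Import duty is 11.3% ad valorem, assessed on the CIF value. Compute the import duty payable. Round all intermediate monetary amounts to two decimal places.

Import duty: AUD 12522.52

Import duty = 110818.78 × 11.3% = 12522.52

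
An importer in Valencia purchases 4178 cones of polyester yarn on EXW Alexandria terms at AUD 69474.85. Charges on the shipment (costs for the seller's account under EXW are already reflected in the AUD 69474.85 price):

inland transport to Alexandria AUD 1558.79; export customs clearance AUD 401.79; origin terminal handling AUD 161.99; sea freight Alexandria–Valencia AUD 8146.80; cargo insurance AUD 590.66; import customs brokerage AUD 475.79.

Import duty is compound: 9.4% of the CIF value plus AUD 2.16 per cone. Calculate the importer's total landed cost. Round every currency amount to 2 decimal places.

EXW: the seller makes goods available at their premises; the buyer bears all onward costs.
CIF value = EXW price + inland to port + export clearance + origin terminal + freight + insurance = 69474.85 + 1558.79 + 401.79 + 161.99 + 8146.80 + 590.66 = 80334.88
Ad valorem component: 80334.88 × 9.4% = 7551.48
Specific component: 4178 × 2.16 = 9024.48
Import duty = 7551.48 + 9024.48 = 16575.96
Buyer bears: inland to port 1558.79 + export clearance 401.79 + origin terminal 161.99 + freight 8146.80 + insurance 590.66 + brokerage 475.79 + duty 16575.96 = 27911.78
Landed cost = invoice 69474.85 + 27911.78 = 97386.63

Total landed cost: AUD 97386.63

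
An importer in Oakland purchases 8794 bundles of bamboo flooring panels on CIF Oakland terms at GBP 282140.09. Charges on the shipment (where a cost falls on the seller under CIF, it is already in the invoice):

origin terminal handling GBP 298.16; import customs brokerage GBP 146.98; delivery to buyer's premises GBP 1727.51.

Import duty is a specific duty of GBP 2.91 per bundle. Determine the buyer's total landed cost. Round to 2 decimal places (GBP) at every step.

Total landed cost: GBP 309605.12

CIF: the seller pays costs through ocean freight and marine insurance to the destination port.
Already in the invoice (seller's account under CIF): origin terminal — exclude.
The CIF price already equals the CIF value: 282140.09
Import duty = 8794 × 2.91 = 25590.54
Buyer bears: brokerage 146.98 + delivery 1727.51 + duty 25590.54 = 27465.03
Landed cost = invoice 282140.09 + 27465.03 = 309605.12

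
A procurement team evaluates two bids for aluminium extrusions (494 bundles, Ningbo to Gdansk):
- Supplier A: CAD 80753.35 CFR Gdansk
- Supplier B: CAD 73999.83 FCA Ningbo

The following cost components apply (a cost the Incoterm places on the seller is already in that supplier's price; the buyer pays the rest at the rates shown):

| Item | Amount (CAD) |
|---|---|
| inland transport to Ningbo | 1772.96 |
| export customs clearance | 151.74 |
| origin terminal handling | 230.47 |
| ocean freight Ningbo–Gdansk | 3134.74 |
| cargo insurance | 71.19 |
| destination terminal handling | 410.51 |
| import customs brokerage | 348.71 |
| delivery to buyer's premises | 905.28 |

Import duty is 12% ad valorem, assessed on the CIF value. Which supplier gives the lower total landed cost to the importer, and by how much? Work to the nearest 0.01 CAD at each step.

Supplier B is cheaper by CAD 3794.90

Supplier A (CFR):
CIF value = CFR price + insurance = 80753.35 + 71.19 = 80824.54
Import duty = 80824.54 × 12% = 9698.94
Buyer bears (A): 71.19 + 410.51 + 348.71 + 905.28 = 1735.69
Landed cost (A) = invoice 80753.35 + 1735.69 + duty 9698.94 = 92187.98
Supplier B (FCA):
CIF value = FCA price + origin terminal + freight + insurance = 73999.83 + 230.47 + 3134.74 + 71.19 = 77436.23
Import duty = 77436.23 × 12% = 9292.35
Buyer bears (B): 230.47 + 3134.74 + 71.19 + 410.51 + 348.71 + 905.28 = 5100.90
Landed cost (B) = invoice 73999.83 + 5100.90 + duty 9292.35 = 88393.08
Difference = |92187.98 − 88393.08| = 3794.90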